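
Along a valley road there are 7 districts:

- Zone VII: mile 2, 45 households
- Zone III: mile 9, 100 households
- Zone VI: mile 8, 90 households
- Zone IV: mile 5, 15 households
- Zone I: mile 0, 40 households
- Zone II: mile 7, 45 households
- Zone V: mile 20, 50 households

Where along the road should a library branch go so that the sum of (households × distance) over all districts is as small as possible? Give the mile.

x = 8

For a sum of weighted absolute distances on a line, the optimum is the weighted median (not the mean). Total weight W = 385; half-weight = 192.5.
Sort by position and accumulate weight:
  mile 0 (Zone I, w=40) → cum 40
  mile 2 (Zone VII, w=45) → cum 85
  mile 5 (Zone IV, w=15) → cum 100
  mile 7 (Zone II, w=45) → cum 145
  mile 8 (Zone VI, w=90) → cum 235  ≥ 192.5 → median here
  mile 9 (Zone III, w=100) → cum 335
  mile 20 (Zone V, w=50) → cum 385
Optimal location: mile 8.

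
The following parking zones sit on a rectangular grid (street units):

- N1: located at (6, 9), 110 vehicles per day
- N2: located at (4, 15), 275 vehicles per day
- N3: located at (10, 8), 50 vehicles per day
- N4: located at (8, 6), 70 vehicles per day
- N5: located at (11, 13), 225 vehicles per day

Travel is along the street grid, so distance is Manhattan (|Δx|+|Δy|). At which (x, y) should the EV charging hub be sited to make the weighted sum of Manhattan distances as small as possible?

(6, 13)

Manhattan distance separates: Σwᵢ(|x−xᵢ|+|y−yᵢ|) = Σwᵢ|x−xᵢ| + Σwᵢ|y−yᵢ|, so x and y are optimised independently as 1-D weighted medians.
Total weight W = 730; half = 365.
x-coordinate, sorted with cumulative weight:
  x=4 (N2, w=275) cum 275
  x=6 (N1, w=110) cum 385  ← median
  x=8 (N4, w=70) cum 455
  x=10 (N3, w=50) cum 505
  x=11 (N5, w=225) cum 730
⇒ x* = 6
y-coordinate, sorted with cumulative weight:
  y=6 (N4, w=70) cum 70
  y=8 (N3, w=50) cum 120
  y=9 (N1, w=110) cum 230
  y=13 (N5, w=225) cum 455  ← median
  y=15 (N2, w=275) cum 730
⇒ y* = 13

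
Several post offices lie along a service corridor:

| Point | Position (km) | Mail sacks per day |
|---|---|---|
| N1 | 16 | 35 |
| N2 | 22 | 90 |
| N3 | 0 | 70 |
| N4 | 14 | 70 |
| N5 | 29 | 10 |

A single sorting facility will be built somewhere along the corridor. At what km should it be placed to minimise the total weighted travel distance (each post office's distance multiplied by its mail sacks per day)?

x = 14

For a sum of weighted absolute distances on a line, the optimum is the weighted median (not the mean). Total weight W = 275; half-weight = 137.5.
Sort by position and accumulate weight:
  km 0 (N3, w=70) → cum 70
  km 14 (N4, w=70) → cum 140  ≥ 137.5 → median here
  km 16 (N1, w=35) → cum 175
  km 22 (N2, w=90) → cum 265
  km 29 (N5, w=10) → cum 275
Optimal location: km 14.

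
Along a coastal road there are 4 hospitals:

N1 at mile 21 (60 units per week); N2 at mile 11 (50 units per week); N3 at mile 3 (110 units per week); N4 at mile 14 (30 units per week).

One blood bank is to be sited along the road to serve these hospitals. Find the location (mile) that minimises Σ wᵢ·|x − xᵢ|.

x = 11

For a sum of weighted absolute distances on a line, the optimum is the weighted median (not the mean). Total weight W = 250; half-weight = 125.
Sort by position and accumulate weight:
  mile 3 (N3, w=110) → cum 110
  mile 11 (N2, w=50) → cum 160  ≥ 125 → median here
  mile 14 (N4, w=30) → cum 190
  mile 21 (N1, w=60) → cum 250
Optimal location: mile 11.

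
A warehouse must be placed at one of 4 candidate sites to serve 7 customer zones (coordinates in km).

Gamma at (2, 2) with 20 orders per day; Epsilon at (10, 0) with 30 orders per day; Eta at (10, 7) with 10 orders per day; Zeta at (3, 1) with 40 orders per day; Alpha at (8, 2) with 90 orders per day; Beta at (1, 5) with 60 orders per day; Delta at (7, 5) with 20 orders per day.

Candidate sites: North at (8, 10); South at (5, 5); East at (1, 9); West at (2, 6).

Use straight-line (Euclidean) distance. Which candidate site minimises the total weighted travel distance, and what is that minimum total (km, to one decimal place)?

Total weighted distance at each candidate:
  North (8, 10): total = 2291.9
  South (5, 5): total = 1191.6
  East (1, 9): total = 2220.5
  West (2, 6): total = 1500.4
Minimum is at South with total 1191.6 km.

South, total 1191.6 km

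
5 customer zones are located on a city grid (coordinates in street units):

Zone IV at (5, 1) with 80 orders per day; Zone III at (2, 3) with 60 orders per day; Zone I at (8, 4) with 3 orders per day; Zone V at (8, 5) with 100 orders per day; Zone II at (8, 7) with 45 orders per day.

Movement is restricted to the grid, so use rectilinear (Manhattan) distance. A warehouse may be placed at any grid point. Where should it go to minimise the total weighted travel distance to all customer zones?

Manhattan distance separates: Σwᵢ(|x−xᵢ|+|y−yᵢ|) = Σwᵢ|x−xᵢ| + Σwᵢ|y−yᵢ|, so x and y are optimised independently as 1-D weighted medians.
Total weight W = 288; half = 144.
x-coordinate, sorted with cumulative weight:
  x=2 (Zone III, w=60) cum 60
  x=5 (Zone IV, w=80) cum 140
  x=8 (Zone I, w=3) cum 143
  x=8 (Zone V, w=100) cum 243  ← median
  x=8 (Zone II, w=45) cum 288
⇒ x* = 8
y-coordinate, sorted with cumulative weight:
  y=1 (Zone IV, w=80) cum 80
  y=3 (Zone III, w=60) cum 140
  y=4 (Zone I, w=3) cum 143
  y=5 (Zone V, w=100) cum 243  ← median
  y=7 (Zone II, w=45) cum 288
⇒ y* = 5

(8, 5)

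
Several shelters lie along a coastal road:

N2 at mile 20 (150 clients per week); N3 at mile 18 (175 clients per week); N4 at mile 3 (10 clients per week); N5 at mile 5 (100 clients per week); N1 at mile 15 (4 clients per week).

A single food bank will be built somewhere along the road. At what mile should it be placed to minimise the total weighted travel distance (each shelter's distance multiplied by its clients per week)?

For a sum of weighted absolute distances on a line, the optimum is the weighted median (not the mean). Total weight W = 439; half-weight = 219.5.
Sort by position and accumulate weight:
  mile 3 (N4, w=10) → cum 10
  mile 5 (N5, w=100) → cum 110
  mile 15 (N1, w=4) → cum 114
  mile 18 (N3, w=175) → cum 289  ≥ 219.5 → median here
  mile 20 (N2, w=150) → cum 439
Optimal location: mile 18.

x = 18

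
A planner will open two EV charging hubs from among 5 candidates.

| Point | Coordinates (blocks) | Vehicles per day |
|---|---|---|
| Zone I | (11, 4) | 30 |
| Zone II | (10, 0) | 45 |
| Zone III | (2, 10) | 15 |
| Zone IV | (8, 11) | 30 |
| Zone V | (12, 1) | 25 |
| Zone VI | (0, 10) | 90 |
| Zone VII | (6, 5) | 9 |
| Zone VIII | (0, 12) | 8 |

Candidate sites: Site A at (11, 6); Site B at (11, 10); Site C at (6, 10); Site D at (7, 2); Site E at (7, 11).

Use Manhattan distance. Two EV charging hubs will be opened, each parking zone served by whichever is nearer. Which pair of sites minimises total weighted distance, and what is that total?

{Site A, Site C}, total 1324

Evaluate every pair (each demand assigned to the nearer of the two):
  {Site A, Site C}: total = 1324
  {Site C, Site D}: total = 1345
  {Site A, Site E}: total = 1483
  {Site D, Site E}: total = 1495
  {Site B, Site C}: total = 1724
  {Site B, Site E}: total = 1892
  {Site A, Site B}: total = 1928
  {Site B, Site D}: total = 1940
  {Site C, Site E}: total = 2074
  {Site A, Site D}: total = 2392
Best pair: {Site A, Site C} with total 1324.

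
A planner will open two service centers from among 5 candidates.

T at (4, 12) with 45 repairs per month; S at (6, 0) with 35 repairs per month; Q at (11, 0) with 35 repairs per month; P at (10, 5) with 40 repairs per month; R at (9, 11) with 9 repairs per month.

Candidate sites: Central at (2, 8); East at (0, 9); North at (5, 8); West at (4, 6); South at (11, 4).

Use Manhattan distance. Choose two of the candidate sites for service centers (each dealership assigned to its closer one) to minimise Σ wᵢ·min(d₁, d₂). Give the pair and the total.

Evaluate every pair (each demand assigned to the nearer of the two):
  {North, South}: total = 823
  {West, South}: total = 851
  {Central, South}: total = 886
  {East, South}: total = 931
  {North, West}: total = 1303
  {Central, West}: total = 1375
  {East, West}: total = 1375
  {Central, North}: total = 1413
  {East, North}: total = 1413
  {Central, East}: total = 1815
Best pair: {North, South} with total 823.

{North, South}, total 823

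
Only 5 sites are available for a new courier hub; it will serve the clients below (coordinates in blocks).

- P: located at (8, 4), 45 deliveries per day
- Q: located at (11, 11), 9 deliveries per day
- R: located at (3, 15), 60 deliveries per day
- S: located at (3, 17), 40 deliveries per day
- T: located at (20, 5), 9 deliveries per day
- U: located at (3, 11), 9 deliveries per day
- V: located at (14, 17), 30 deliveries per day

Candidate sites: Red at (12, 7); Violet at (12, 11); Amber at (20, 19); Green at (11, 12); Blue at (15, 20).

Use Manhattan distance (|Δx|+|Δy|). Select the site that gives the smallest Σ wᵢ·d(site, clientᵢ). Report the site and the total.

Total weighted distance at each candidate:
  Red (12, 7): total = 2707
  Violet (12, 11): total = 2331
  Amber (20, 19): total = 3979
  Green (11, 12): total = 2149
  Blue (15, 20): total = 3261
Minimum is at Green with total 2149 blocks.

Green, total 2149 blocks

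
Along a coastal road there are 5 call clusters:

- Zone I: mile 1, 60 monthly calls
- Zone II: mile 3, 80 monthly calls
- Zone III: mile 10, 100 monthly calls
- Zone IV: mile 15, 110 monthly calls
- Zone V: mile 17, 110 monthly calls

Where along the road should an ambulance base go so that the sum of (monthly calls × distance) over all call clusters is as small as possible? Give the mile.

x = 10

For a sum of weighted absolute distances on a line, the optimum is the weighted median (not the mean). Total weight W = 460; half-weight = 230.
Sort by position and accumulate weight:
  mile 1 (Zone I, w=60) → cum 60
  mile 3 (Zone II, w=80) → cum 140
  mile 10 (Zone III, w=100) → cum 240  ≥ 230 → median here
  mile 15 (Zone IV, w=110) → cum 350
  mile 17 (Zone V, w=110) → cum 460
Optimal location: mile 10.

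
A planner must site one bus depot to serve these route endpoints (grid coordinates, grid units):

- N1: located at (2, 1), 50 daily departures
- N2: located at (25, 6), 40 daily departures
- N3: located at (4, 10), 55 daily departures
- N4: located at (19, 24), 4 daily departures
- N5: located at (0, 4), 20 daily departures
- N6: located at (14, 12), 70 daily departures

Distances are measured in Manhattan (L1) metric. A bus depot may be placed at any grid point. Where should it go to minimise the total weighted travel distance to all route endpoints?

Manhattan distance separates: Σwᵢ(|x−xᵢ|+|y−yᵢ|) = Σwᵢ|x−xᵢ| + Σwᵢ|y−yᵢ|, so x and y are optimised independently as 1-D weighted medians.
Total weight W = 239; half = 119.5.
x-coordinate, sorted with cumulative weight:
  x=0 (N5, w=20) cum 20
  x=2 (N1, w=50) cum 70
  x=4 (N3, w=55) cum 125  ← median
  x=14 (N6, w=70) cum 195
  x=19 (N4, w=4) cum 199
  x=25 (N2, w=40) cum 239
⇒ x* = 4
y-coordinate, sorted with cumulative weight:
  y=1 (N1, w=50) cum 50
  y=4 (N5, w=20) cum 70
  y=6 (N2, w=40) cum 110
  y=10 (N3, w=55) cum 165  ← median
  y=12 (N6, w=70) cum 235
  y=24 (N4, w=4) cum 239
⇒ y* = 10

(4, 10)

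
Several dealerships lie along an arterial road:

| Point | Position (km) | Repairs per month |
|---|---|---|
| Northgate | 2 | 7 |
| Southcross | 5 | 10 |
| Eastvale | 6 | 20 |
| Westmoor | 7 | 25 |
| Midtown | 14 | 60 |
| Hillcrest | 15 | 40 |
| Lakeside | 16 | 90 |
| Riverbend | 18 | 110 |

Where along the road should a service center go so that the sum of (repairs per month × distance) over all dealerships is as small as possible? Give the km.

For a sum of weighted absolute distances on a line, the optimum is the weighted median (not the mean). Total weight W = 362; half-weight = 181.
Sort by position and accumulate weight:
  km 2 (Northgate, w=7) → cum 7
  km 5 (Southcross, w=10) → cum 17
  km 6 (Eastvale, w=20) → cum 37
  km 7 (Westmoor, w=25) → cum 62
  km 14 (Midtown, w=60) → cum 122
  km 15 (Hillcrest, w=40) → cum 162
  km 16 (Lakeside, w=90) → cum 252  ≥ 181 → median here
  km 18 (Riverbend, w=110) → cum 362
Optimal location: km 16.

x = 16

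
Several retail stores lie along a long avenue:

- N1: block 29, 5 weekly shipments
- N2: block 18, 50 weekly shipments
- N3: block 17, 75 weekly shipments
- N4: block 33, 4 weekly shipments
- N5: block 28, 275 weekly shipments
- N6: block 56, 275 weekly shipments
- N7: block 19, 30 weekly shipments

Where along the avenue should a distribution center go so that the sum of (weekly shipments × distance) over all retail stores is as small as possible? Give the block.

For a sum of weighted absolute distances on a line, the optimum is the weighted median (not the mean). Total weight W = 714; half-weight = 357.
Sort by position and accumulate weight:
  block 17 (N3, w=75) → cum 75
  block 18 (N2, w=50) → cum 125
  block 19 (N7, w=30) → cum 155
  block 28 (N5, w=275) → cum 430  ≥ 357 → median here
  block 29 (N1, w=5) → cum 435
  block 33 (N4, w=4) → cum 439
  block 56 (N6, w=275) → cum 714
Optimal location: block 28.

x = 28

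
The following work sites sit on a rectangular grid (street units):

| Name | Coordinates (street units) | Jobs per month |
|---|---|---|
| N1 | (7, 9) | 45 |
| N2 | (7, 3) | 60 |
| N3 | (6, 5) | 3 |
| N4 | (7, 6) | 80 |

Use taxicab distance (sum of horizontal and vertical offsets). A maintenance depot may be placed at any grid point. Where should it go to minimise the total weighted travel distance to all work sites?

Manhattan distance separates: Σwᵢ(|x−xᵢ|+|y−yᵢ|) = Σwᵢ|x−xᵢ| + Σwᵢ|y−yᵢ|, so x and y are optimised independently as 1-D weighted medians.
Total weight W = 188; half = 94.
x-coordinate, sorted with cumulative weight:
  x=6 (N3, w=3) cum 3
  x=7 (N1, w=45) cum 48
  x=7 (N2, w=60) cum 108  ← median
  x=7 (N4, w=80) cum 188
⇒ x* = 7
y-coordinate, sorted with cumulative weight:
  y=3 (N2, w=60) cum 60
  y=5 (N3, w=3) cum 63
  y=6 (N4, w=80) cum 143  ← median
  y=9 (N1, w=45) cum 188
⇒ y* = 6

(7, 6)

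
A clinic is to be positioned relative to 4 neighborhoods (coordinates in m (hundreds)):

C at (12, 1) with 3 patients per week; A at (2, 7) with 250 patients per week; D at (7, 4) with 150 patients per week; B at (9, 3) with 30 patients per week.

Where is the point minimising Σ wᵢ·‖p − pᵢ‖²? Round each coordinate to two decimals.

(4.29, 5.64)

The minimiser of Σwᵢ‖p−pᵢ‖² is the weighted centroid p* = (Σwᵢpᵢ)/(Σwᵢ).
Σwᵢ = 433.
Σwᵢxᵢ = 3·12 + 250·2 + 150·7 + 30·9 = 1856.
Σwᵢyᵢ = 3·1 + 250·7 + 150·4 + 30·3 = 2443.
x* = 1856/433 = 4.29, y* = 2443/433 = 5.64.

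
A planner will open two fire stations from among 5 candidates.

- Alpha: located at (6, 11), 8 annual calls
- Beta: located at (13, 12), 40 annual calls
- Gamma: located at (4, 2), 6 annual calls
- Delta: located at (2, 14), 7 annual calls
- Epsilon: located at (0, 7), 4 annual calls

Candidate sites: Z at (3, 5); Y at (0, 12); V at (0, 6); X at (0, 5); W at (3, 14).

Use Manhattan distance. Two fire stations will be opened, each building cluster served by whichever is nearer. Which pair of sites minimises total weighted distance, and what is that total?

Evaluate every pair (each demand assigned to the nearer of the two):
  {Z, W}: total = 579
  {X, W}: total = 585
  {V, W}: total = 587
  {Y, W}: total = 633
  {Z, Y}: total = 648
  {Y, X}: total = 654
  {Y, V}: total = 656
  {Z, V}: total = 850
  {Z, X}: total = 854
  {V, X}: total = 964
Best pair: {Z, W} with total 579.

{Z, W}, total 579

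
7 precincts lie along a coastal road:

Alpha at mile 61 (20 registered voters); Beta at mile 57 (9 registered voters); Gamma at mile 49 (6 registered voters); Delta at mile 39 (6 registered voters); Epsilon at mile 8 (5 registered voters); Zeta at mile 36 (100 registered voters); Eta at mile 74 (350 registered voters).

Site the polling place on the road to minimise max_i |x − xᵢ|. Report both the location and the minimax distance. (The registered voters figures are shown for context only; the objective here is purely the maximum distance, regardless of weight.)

location 41, max distance 33

The 1-center on a line is the midpoint of the two extreme points: leftmost at 8, rightmost at 74.
Optimal location = (8 + 74)/2 = 41; maximum distance = (74 − 8)/2 = 33.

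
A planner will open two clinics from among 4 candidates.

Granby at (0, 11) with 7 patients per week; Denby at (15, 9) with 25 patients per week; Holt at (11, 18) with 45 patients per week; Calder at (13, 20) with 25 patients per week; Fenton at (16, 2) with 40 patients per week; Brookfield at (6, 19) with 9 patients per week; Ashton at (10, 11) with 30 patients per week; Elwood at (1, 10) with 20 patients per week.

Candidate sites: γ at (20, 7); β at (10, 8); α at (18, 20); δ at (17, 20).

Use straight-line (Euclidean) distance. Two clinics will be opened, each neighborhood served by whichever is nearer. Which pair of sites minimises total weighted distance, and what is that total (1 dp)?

Evaluate every pair (each demand assigned to the nearer of the two):
  {β, δ}: total = 1298.4
  {β, α}: total = 1372.3
  {γ, β}: total = 1597.9
  {γ, δ}: total = 1709.9
  {γ, α}: total = 1800.4
  {α, δ}: total = 2338.7
Best pair: {β, δ} with total 1298.4.

{β, δ}, total 1298.4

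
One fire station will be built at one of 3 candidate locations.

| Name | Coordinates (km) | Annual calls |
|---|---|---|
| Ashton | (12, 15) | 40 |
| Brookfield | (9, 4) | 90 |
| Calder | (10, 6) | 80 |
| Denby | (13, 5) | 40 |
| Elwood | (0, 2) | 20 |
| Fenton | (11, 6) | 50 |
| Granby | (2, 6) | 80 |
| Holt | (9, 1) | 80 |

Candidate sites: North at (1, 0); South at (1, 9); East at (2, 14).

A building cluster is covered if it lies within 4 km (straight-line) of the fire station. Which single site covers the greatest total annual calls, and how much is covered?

Coverage radius r = 4 km; a point is covered iff (Δx)²+(Δy)² ≤ 4² = 16.
  North (1, 0): covers {Elwood} → 20
  South (1, 9): covers {Granby} → 80
  East (2, 14): covers {none} → 0
Maximum coverage at South: 80 annual calls.

South, covering 80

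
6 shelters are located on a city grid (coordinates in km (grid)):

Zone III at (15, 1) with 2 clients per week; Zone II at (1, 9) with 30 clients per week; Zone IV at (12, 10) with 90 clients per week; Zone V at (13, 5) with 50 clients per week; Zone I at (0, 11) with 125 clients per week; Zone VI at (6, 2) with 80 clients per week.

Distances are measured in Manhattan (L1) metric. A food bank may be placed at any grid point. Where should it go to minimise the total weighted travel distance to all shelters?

(6, 10)

Manhattan distance separates: Σwᵢ(|x−xᵢ|+|y−yᵢ|) = Σwᵢ|x−xᵢ| + Σwᵢ|y−yᵢ|, so x and y are optimised independently as 1-D weighted medians.
Total weight W = 377; half = 188.5.
x-coordinate, sorted with cumulative weight:
  x=0 (Zone I, w=125) cum 125
  x=1 (Zone II, w=30) cum 155
  x=6 (Zone VI, w=80) cum 235  ← median
  x=12 (Zone IV, w=90) cum 325
  x=13 (Zone V, w=50) cum 375
  x=15 (Zone III, w=2) cum 377
⇒ x* = 6
y-coordinate, sorted with cumulative weight:
  y=1 (Zone III, w=2) cum 2
  y=2 (Zone VI, w=80) cum 82
  y=5 (Zone V, w=50) cum 132
  y=9 (Zone II, w=30) cum 162
  y=10 (Zone IV, w=90) cum 252  ← median
  y=11 (Zone I, w=125) cum 377
⇒ y* = 10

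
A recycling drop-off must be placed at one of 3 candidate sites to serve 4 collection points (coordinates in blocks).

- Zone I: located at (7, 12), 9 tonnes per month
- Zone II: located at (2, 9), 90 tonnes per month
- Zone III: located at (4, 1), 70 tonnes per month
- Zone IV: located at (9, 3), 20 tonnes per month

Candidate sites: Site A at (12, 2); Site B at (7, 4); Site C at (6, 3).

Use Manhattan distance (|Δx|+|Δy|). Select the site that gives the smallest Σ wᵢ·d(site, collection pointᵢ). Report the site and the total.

Total weighted distance at each candidate:
  Site A (12, 2): total = 2375
  Site B (7, 4): total = 1452
  Site C (6, 3): total = 1330
Minimum is at Site C with total 1330 blocks.

Site C, total 1330 blocks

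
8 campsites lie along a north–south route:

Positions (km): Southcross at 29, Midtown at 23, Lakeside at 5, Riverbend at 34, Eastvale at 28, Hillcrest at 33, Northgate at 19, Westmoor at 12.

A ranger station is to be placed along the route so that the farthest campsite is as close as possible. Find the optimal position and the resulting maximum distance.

The 1-center on a line is the midpoint of the two extreme points: leftmost at 5, rightmost at 34.
Optimal location = (5 + 34)/2 = 19.5; maximum distance = (34 − 5)/2 = 14.5.

location 19.5, max distance 14.5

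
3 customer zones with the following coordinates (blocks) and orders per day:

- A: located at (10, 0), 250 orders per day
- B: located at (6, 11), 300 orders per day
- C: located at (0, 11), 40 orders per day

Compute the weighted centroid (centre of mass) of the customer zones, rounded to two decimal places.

The minimiser of Σwᵢ‖p−pᵢ‖² is the weighted centroid p* = (Σwᵢpᵢ)/(Σwᵢ).
Σwᵢ = 590.
Σwᵢxᵢ = 250·10 + 300·6 + 40·0 = 4300.
Σwᵢyᵢ = 250·0 + 300·11 + 40·11 = 3740.
x* = 4300/590 = 7.29, y* = 3740/590 = 6.34.

(7.29, 6.34)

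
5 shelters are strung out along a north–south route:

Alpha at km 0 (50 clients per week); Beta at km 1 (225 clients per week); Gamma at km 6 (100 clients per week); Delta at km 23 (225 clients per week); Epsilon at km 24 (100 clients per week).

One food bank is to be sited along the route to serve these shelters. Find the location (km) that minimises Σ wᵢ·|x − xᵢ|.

x = 6

For a sum of weighted absolute distances on a line, the optimum is the weighted median (not the mean). Total weight W = 700; half-weight = 350.
Sort by position and accumulate weight:
  km 0 (Alpha, w=50) → cum 50
  km 1 (Beta, w=225) → cum 275
  km 6 (Gamma, w=100) → cum 375  ≥ 350 → median here
  km 23 (Delta, w=225) → cum 600
  km 24 (Epsilon, w=100) → cum 700
Optimal location: km 6.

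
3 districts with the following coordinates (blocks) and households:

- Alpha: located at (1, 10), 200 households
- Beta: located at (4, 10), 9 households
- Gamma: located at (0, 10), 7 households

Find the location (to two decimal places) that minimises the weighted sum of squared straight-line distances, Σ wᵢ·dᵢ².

The minimiser of Σwᵢ‖p−pᵢ‖² is the weighted centroid p* = (Σwᵢpᵢ)/(Σwᵢ).
Σwᵢ = 216.
Σwᵢxᵢ = 200·1 + 9·4 + 7·0 = 236.
Σwᵢyᵢ = 200·10 + 9·10 + 7·10 = 2160.
x* = 236/216 = 1.09, y* = 2160/216 = 10.00.

(1.09, 10.00)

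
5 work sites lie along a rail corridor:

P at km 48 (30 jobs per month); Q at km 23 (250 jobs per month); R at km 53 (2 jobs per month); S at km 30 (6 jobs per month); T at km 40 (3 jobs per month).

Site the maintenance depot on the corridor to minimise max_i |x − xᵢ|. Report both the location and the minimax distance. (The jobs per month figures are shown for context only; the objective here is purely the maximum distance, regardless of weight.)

location 38, max distance 15

The 1-center on a line is the midpoint of the two extreme points: leftmost at 23, rightmost at 53.
Optimal location = (23 + 53)/2 = 38; maximum distance = (53 − 23)/2 = 15.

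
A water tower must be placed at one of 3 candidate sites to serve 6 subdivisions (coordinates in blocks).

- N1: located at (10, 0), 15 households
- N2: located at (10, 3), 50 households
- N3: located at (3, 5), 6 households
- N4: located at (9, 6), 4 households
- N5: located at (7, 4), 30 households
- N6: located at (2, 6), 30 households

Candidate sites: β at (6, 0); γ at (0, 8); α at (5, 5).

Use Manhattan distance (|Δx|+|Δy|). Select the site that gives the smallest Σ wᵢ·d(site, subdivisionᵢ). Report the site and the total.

Total weighted distance at each candidate:
  β (6, 0): total = 944
  γ (0, 8): total = 1550
  α (5, 5): total = 742
Minimum is at α with total 742 blocks.

α, total 742 blocks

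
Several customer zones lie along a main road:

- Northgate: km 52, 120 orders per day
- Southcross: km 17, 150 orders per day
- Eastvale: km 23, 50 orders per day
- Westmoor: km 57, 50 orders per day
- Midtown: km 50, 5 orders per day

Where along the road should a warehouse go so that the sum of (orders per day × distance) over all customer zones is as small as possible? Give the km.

x = 23

For a sum of weighted absolute distances on a line, the optimum is the weighted median (not the mean). Total weight W = 375; half-weight = 187.5.
Sort by position and accumulate weight:
  km 17 (Southcross, w=150) → cum 150
  km 23 (Eastvale, w=50) → cum 200  ≥ 187.5 → median here
  km 50 (Midtown, w=5) → cum 205
  km 52 (Northgate, w=120) → cum 325
  km 57 (Westmoor, w=50) → cum 375
Optimal location: km 23.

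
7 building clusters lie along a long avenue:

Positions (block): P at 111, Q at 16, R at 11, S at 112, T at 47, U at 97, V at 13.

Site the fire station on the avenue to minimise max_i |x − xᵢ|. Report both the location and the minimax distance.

location 61.5, max distance 50.5

The 1-center on a line is the midpoint of the two extreme points: leftmost at 11, rightmost at 112.
Optimal location = (11 + 112)/2 = 61.5; maximum distance = (112 − 11)/2 = 50.5.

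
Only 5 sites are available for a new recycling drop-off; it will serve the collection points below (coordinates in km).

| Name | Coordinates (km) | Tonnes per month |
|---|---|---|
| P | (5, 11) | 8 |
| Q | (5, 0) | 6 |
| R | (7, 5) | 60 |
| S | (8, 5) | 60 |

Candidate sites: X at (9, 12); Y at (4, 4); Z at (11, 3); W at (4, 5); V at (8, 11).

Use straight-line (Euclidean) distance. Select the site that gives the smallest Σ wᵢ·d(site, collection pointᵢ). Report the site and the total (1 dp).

Total weighted distance at each candidate:
  X (9, 12): total = 970.0
  Y (4, 4): total = 518.4
  Z (11, 3): total = 604.9
  W (4, 5): total = 499.3
  V (8, 11): total = 817.4
Minimum is at W with total 499.3 km.

W, total 499.3 km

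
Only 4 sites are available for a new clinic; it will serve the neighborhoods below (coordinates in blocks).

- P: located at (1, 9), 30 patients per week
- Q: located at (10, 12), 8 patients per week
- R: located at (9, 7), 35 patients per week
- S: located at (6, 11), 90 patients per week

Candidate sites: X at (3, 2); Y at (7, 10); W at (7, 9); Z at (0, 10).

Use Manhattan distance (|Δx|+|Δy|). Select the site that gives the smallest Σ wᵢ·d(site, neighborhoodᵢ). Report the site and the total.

Y, total 605 blocks

Total weighted distance at each candidate:
  X (3, 2): total = 1871
  Y (7, 10): total = 605
  W (7, 9): total = 638
  Z (0, 10): total = 1206
Minimum is at Y with total 605 blocks.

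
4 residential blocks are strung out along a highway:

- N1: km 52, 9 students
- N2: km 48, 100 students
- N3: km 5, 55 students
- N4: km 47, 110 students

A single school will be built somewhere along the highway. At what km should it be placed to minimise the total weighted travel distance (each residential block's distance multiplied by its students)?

For a sum of weighted absolute distances on a line, the optimum is the weighted median (not the mean). Total weight W = 274; half-weight = 137.
Sort by position and accumulate weight:
  km 5 (N3, w=55) → cum 55
  km 47 (N4, w=110) → cum 165  ≥ 137 → median here
  km 48 (N2, w=100) → cum 265
  km 52 (N1, w=9) → cum 274
Optimal location: km 47.

x = 47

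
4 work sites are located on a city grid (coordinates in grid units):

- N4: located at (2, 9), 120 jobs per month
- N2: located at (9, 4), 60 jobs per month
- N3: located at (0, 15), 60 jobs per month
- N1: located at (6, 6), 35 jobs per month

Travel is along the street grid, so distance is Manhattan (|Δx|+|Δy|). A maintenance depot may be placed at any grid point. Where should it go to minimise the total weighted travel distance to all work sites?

Manhattan distance separates: Σwᵢ(|x−xᵢ|+|y−yᵢ|) = Σwᵢ|x−xᵢ| + Σwᵢ|y−yᵢ|, so x and y are optimised independently as 1-D weighted medians.
Total weight W = 275; half = 137.5.
x-coordinate, sorted with cumulative weight:
  x=0 (N3, w=60) cum 60
  x=2 (N4, w=120) cum 180  ← median
  x=6 (N1, w=35) cum 215
  x=9 (N2, w=60) cum 275
⇒ x* = 2
y-coordinate, sorted with cumulative weight:
  y=4 (N2, w=60) cum 60
  y=6 (N1, w=35) cum 95
  y=9 (N4, w=120) cum 215  ← median
  y=15 (N3, w=60) cum 275
⇒ y* = 9

(2, 9)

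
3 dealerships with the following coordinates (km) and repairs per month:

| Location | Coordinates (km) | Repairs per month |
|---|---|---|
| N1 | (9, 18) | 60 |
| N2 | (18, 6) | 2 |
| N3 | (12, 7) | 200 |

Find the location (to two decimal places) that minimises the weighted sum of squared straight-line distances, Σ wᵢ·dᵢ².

(11.36, 9.51)

The minimiser of Σwᵢ‖p−pᵢ‖² is the weighted centroid p* = (Σwᵢpᵢ)/(Σwᵢ).
Σwᵢ = 262.
Σwᵢxᵢ = 60·9 + 2·18 + 200·12 = 2976.
Σwᵢyᵢ = 60·18 + 2·6 + 200·7 = 2492.
x* = 2976/262 = 11.36, y* = 2492/262 = 9.51.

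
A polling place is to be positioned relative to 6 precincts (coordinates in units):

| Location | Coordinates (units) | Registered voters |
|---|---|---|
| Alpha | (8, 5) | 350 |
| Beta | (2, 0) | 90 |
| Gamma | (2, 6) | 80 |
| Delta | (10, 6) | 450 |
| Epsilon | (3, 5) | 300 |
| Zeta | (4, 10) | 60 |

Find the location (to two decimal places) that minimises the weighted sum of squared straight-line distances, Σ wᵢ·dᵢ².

The minimiser of Σwᵢ‖p−pᵢ‖² is the weighted centroid p* = (Σwᵢpᵢ)/(Σwᵢ).
Σwᵢ = 1330.
Σwᵢxᵢ = 350·8 + 90·2 + 80·2 + 450·10 + 300·3 + 60·4 = 8780.
Σwᵢyᵢ = 350·5 + 90·0 + 80·6 + 450·6 + 300·5 + 60·10 = 7030.
x* = 8780/1330 = 6.60, y* = 7030/1330 = 5.29.

(6.60, 5.29)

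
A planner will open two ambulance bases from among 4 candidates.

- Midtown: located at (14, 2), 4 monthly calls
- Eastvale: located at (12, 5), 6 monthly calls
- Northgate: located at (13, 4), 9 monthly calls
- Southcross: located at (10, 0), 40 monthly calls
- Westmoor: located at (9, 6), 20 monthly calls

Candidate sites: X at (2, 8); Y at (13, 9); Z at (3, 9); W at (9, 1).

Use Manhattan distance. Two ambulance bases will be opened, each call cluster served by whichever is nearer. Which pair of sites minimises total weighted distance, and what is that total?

Evaluate every pair (each demand assigned to the nearer of the two):
  {Y, W}: total = 279
  {X, W}: total = 309
  {Z, W}: total = 309
  {X, Y}: total = 727
  {Y, Z}: total = 727
  {X, Z}: total = 1105
Best pair: {Y, W} with total 279.

{Y, W}, total 279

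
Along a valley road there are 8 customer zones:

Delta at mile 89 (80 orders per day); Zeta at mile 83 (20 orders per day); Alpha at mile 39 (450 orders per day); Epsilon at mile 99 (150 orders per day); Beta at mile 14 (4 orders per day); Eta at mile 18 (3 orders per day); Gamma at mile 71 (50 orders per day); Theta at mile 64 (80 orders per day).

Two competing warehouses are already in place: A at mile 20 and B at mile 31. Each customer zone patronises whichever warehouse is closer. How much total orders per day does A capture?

The indifferent point is the midpoint (20+31)/2 = 25.5; customer zones left of it (closer to A at 20) go to A, those right go to B.
  Beta at 14 (w=4) → A
  Eta at 18 (w=3) → A
  Alpha at 39 (w=450) → B
  Theta at 64 (w=80) → B
  Gamma at 71 (w=50) → B
  Zeta at 83 (w=20) → B
  Delta at 89 (w=80) → B
  Epsilon at 99 (w=150) → B
A captures 7; B captures 830.

7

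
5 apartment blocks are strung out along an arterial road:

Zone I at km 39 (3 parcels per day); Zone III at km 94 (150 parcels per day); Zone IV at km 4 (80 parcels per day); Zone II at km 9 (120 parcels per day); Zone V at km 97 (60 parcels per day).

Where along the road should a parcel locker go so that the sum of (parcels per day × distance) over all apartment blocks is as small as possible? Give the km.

x = 94

For a sum of weighted absolute distances on a line, the optimum is the weighted median (not the mean). Total weight W = 413; half-weight = 206.5.
Sort by position and accumulate weight:
  km 4 (Zone IV, w=80) → cum 80
  km 9 (Zone II, w=120) → cum 200
  km 39 (Zone I, w=3) → cum 203
  km 94 (Zone III, w=150) → cum 353  ≥ 206.5 → median here
  km 97 (Zone V, w=60) → cum 413
Optimal location: km 94.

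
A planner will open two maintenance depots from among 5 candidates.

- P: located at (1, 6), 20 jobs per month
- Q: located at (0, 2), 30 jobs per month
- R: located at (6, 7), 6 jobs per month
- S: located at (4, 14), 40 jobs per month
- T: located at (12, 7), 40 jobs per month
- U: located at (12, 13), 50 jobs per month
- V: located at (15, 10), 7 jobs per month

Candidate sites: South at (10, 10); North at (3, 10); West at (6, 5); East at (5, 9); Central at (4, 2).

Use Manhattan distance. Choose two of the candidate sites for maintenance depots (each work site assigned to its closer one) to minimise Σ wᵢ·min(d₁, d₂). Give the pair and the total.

{South, North}, total 1171

Evaluate every pair (each demand assigned to the nearer of the two):
  {South, North}: total = 1171
  {South, Central}: total = 1187
  {South, East}: total = 1243
  {South, West}: total = 1287
  {East, Central}: total = 1505
  {West, East}: total = 1589
  {North, West}: total = 1606
  {North, Central}: total = 1640
  {North, East}: total = 1655
  {West, Central}: total = 1810
Best pair: {South, North} with total 1171.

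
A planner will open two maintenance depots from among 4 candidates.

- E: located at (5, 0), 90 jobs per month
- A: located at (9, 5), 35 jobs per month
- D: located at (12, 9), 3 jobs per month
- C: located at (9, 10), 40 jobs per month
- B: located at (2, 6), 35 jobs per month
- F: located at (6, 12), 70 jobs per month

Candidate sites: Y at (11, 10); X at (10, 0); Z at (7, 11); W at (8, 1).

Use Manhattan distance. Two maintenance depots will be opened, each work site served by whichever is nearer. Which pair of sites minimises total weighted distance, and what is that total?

Evaluate every pair (each demand assigned to the nearer of the two):
  {Z, W}: total = 1166
  {X, Z}: total = 1291
  {Y, W}: total = 1496
  {Y, X}: total = 1691
  {Y, Z}: total = 1991
  {X, W}: total = 2263
Best pair: {Z, W} with total 1166.

{Z, W}, total 1166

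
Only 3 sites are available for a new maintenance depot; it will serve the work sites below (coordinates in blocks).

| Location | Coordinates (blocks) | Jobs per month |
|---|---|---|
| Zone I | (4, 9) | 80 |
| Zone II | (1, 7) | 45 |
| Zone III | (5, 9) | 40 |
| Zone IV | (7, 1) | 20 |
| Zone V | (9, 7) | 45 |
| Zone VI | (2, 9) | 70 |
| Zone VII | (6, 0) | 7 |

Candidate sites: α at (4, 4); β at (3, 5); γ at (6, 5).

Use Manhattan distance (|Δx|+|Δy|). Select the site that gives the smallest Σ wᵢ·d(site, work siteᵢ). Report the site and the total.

β, total 1746 blocks

Total weighted distance at each candidate:
  α (4, 4): total = 1922
  β (3, 5): total = 1746
  γ (6, 5): total = 1915
Minimum is at β with total 1746 blocks.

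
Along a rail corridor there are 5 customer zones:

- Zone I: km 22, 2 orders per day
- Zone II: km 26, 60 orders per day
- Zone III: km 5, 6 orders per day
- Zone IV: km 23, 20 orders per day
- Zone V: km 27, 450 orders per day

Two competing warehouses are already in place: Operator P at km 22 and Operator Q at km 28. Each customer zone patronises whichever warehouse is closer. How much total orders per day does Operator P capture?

The indifferent point is the midpoint (22+28)/2 = 25; customer zones left of it (closer to Operator P at 22) go to Operator P, those right go to Operator Q.
  Zone III at 5 (w=6) → Operator P
  Zone I at 22 (w=2) → Operator P
  Zone IV at 23 (w=20) → Operator P
  Zone II at 26 (w=60) → Operator Q
  Zone V at 27 (w=450) → Operator Q
Operator P captures 28; Operator Q captures 510.

28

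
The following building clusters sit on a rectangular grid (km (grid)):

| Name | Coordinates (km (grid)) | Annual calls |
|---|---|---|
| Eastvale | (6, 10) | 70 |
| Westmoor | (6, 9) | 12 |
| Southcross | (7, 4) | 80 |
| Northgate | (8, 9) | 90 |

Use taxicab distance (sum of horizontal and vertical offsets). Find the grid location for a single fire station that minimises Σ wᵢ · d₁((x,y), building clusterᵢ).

(7, 9)

Manhattan distance separates: Σwᵢ(|x−xᵢ|+|y−yᵢ|) = Σwᵢ|x−xᵢ| + Σwᵢ|y−yᵢ|, so x and y are optimised independently as 1-D weighted medians.
Total weight W = 252; half = 126.
x-coordinate, sorted with cumulative weight:
  x=6 (Eastvale, w=70) cum 70
  x=6 (Westmoor, w=12) cum 82
  x=7 (Southcross, w=80) cum 162  ← median
  x=8 (Northgate, w=90) cum 252
⇒ x* = 7
y-coordinate, sorted with cumulative weight:
  y=4 (Southcross, w=80) cum 80
  y=9 (Westmoor, w=12) cum 92
  y=9 (Northgate, w=90) cum 182  ← median
  y=10 (Eastvale, w=70) cum 252
⇒ y* = 9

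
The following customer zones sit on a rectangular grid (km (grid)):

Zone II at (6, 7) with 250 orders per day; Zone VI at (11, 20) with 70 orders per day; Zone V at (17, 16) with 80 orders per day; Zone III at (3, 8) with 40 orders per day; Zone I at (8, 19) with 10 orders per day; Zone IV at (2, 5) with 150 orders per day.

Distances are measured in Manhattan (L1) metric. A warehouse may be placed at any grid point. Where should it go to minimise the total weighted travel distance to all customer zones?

Manhattan distance separates: Σwᵢ(|x−xᵢ|+|y−yᵢ|) = Σwᵢ|x−xᵢ| + Σwᵢ|y−yᵢ|, so x and y are optimised independently as 1-D weighted medians.
Total weight W = 600; half = 300.
x-coordinate, sorted with cumulative weight:
  x=2 (Zone IV, w=150) cum 150
  x=3 (Zone III, w=40) cum 190
  x=6 (Zone II, w=250) cum 440  ← median
  x=8 (Zone I, w=10) cum 450
  x=11 (Zone VI, w=70) cum 520
  x=17 (Zone V, w=80) cum 600
⇒ x* = 6
y-coordinate, sorted with cumulative weight:
  y=5 (Zone IV, w=150) cum 150
  y=7 (Zone II, w=250) cum 400  ← median
  y=8 (Zone III, w=40) cum 440
  y=16 (Zone V, w=80) cum 520
  y=19 (Zone I, w=10) cum 530
  y=20 (Zone VI, w=70) cum 600
⇒ y* = 7

(6, 7)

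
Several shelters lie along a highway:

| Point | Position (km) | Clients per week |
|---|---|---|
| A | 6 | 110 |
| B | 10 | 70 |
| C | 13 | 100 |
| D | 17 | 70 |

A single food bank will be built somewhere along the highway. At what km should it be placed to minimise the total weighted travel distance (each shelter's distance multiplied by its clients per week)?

For a sum of weighted absolute distances on a line, the optimum is the weighted median (not the mean). Total weight W = 350; half-weight = 175.
Sort by position and accumulate weight:
  km 6 (A, w=110) → cum 110
  km 10 (B, w=70) → cum 180  ≥ 175 → median here
  km 13 (C, w=100) → cum 280
  km 17 (D, w=70) → cum 350
Optimal location: km 10.

x = 10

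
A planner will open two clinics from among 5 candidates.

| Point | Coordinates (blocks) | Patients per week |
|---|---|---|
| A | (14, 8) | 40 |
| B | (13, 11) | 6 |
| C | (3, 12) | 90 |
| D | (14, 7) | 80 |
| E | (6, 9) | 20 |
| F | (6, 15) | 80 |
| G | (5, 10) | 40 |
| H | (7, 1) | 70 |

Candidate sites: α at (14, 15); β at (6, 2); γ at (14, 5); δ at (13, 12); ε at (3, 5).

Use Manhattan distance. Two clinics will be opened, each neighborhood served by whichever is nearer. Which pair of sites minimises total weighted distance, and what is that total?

Evaluate every pair (each demand assigned to the nearer of the two):
  {γ, ε}: total = 2972
  {β, δ}: total = 3026
  {δ, ε}: total = 3096
  {β, γ}: total = 3172
  {α, ε}: total = 3200
  {γ, δ}: total = 3356
  {α, β}: total = 3400
  {α, γ}: total = 3780
  {β, ε}: total = 3926
  {α, δ}: total = 4016
Best pair: {γ, ε} with total 2972.

{γ, ε}, total 2972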